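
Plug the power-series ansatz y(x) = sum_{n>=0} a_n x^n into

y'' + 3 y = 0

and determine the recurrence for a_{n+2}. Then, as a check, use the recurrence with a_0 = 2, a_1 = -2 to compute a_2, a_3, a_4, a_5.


Substitute y = sum_n a_n x^n into y'' + (const) y = 0.
y''(x) = sum_{n>=0} (n+2)(n+1) a_{n+2} x^n.
The ODE becomes sum_n [(n+2)(n+1) a_{n+2} + 3 a_n] x^n = 0.
Setting each coefficient to zero gives the recurrence:
  (n+2)(n+1) a_{n+2} + 3 a_n = 0,
  a_{n+2} = -3 / ((n+1)(n+2)) a_n.

Check with a_0 = 2, a_1 = -2 (apply the recurrence for n = 0, 1, 2, 3): a_0 = 2, a_1 = -2, a_2 = -3, a_3 = 1, a_4 = 3/4, a_5 = -3/20.

a_{n+2} = -3/((n+1)(n+2)) * a_n; check: a_0 = 2, a_1 = -2, a_2 = -3, a_3 = 1, a_4 = 3/4, a_5 = -3/20


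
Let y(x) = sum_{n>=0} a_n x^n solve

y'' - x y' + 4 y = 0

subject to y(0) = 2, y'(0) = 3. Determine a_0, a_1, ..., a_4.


Ansatz: y(x) = sum_{n>=0} a_n x^n, so y'(x) = sum_{n>=1} n a_n x^(n-1) and y''(x) = sum_{n>=2} n(n-1) a_n x^(n-2).
Substitute into P(x) y'' + Q(x) y' + R(x) y = 0 with P(x) = 1, Q(x) = -x, R(x) = 4, and match powers of x.
Initial conditions: a_0 = 2, a_1 = 3.
Setting the coefficient of each power of x to zero and solving order by order (substituting the coefficients already found):
  x^0: 2 a_2 + 4 a_0 = 0  ->  2 a_2 = -4 a_0 = -8  ->  a_2 = -4
  x^1: 6 a_3 + 3 a_1 = 0  ->  6 a_3 = -3 a_1 = -9  ->  a_3 = -3/2
  x^2: 12 a_4 + 2 a_2 = 0  ->  12 a_4 = -2 a_2 = 8  ->  a_4 = 2/3
Truncated series: y(x) = 2 + 3 x - 4 x^2 - (3/2) x^3 + (2/3) x^4 + O(x^5).

a_0 = 2; a_1 = 3; a_2 = -4; a_3 = -3/2; a_4 = 2/3


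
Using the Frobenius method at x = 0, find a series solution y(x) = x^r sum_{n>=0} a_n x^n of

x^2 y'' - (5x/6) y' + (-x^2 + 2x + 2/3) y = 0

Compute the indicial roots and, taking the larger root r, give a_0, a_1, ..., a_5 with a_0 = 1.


Write in Frobenius form y'' + (p(x)/x) y' + (q(x)/x^2) y = 0:
  p(x) = -5/6,  q(x) = -x^2 + 2x + 2/3.
Indicial equation: r(r-1) + (-5/6) r + (2/3) = 0 -> roots r_1 = 4/3, r_2 = 1/2.
Take r = r_1 = 4/3. Let y(x) = x^r sum_{n>=0} a_n x^n with a_0 = 1.
Substitute y = x^r sum a_n x^n and match x^{r+n}. The recurrence is
  D(n) a_n + 2 a_{n-1} - 1 a_{n-2} = 0,  where D(n) = (r+n)(r+n-1) + (-5/6)(r+n) + (2/3).
  a_n = [-2 a_{n-1} + 1 a_{n-2}] / D(n).
Since the indicial polynomial factors as (r - r_1)(r - r_2), D(n) = (r_1 + n - r_1)(r_1 + n - r_2) = n(n + 5/6).
Evaluating step by step (a_0 = 1):
  n = 1: D(1) = 1(1 + 5/6) = 11/6; numerator = -2(1) = -2; a_1 = (-2)/(11/6) = -12/11
  n = 2: D(2) = 2(2 + 5/6) = 17/3; numerator = -2(-12/11) + 1(1) = 35/11; a_2 = (35/11)/(17/3) = 105/187
  n = 3: D(3) = 3(3 + 5/6) = 23/2; numerator = -2(105/187) + 1(-12/11) = -414/187; a_3 = (-414/187)/(23/2) = -36/187
  n = 4: D(4) = 4(4 + 5/6) = 58/3; numerator = -2(-36/187) + 1(105/187) = 177/187; a_4 = (177/187)/(58/3) = 531/10846
  n = 5: D(5) = 5(5 + 5/6) = 175/6; numerator = -2(531/10846) + 1(-36/187) = -1575/5423; a_5 = (-1575/5423)/(175/6) = -54/5423

r = 4/3; a_0 = 1; a_1 = -12/11; a_2 = 105/187; a_3 = -36/187; a_4 = 531/10846; a_5 = -54/5423


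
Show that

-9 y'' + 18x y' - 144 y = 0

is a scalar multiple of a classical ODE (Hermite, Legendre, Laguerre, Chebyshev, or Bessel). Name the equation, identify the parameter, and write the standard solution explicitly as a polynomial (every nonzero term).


All three coefficients share the factor -9; dividing through by -9 gives  y'' - 2x y' + 16 y = 0.
This matches the Hermite equation y'' - 2x y' + 2n y = 0 with 2n = 16, so n = 8; the polynomial solution is H_8(x).
With y = sum_k a_k x^k, matching x^k gives (k+2)(k+1) a_{k+2} = 2(k - n) a_k = 2(k - 8) a_k. The right side vanishes at k = 8, so the series with the parity of 8 terminates at degree 8.
Standard normalization: leading coefficient of H_n is 2^n, so a_8 = 2^8 = 256. Work downward with a_k = (k+1)(k+2) a_{k+2} / (2(k - n)):
  a_6 = (7)(8)(256) / (2(6 - 8)) = 14336/(-4) = -3584
  a_4 = (5)(6)(-3584) / (2(4 - 8)) = -107520/(-8) = 13440
  a_2 = (3)(4)(13440) / (2(2 - 8)) = 161280/(-12) = -13440
  a_0 = (1)(2)(-13440) / (2(0 - 8)) = -26880/(-16) = 1680
Hence H_8(x) = 256 x^8 - 3584 x^6 + 13440 x^4 - 13440 x^2 + 1680.

H_8(x); series = 256 x^8 - 3584 x^6 + 13440 x^4 - 13440 x^2 + 1680


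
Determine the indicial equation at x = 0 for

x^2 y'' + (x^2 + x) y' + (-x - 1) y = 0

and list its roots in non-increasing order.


Divide by x^2 to reach normal form y'' + P_1(x) y' + P_2(x) y = 0 with P_1(x) = 1 + 1/x and P_2(x) = -1/x - 1/x^2.
x = 0 is a singular point because the y'-coefficient 1 + 1/x has a pole at x = 0 and the y-coefficient -1/x - 1/x^2 has a pole at x = 0.
It is a regular singular point because x P_1(x) = p(x) = x + 1 and x^2 P_2(x) = q(x) = -x - 1 are polynomials, hence analytic at x = 0.
p(0) = 1,  q(0) = -1.
Indicial equation: r(r-1) + p(0) r + q(0) = 0, i.e. r^2 + (p(0) - 1) r + q(0) = 0, i.e. r^2 - 1 = 0.
Discriminant: (0)^2 - 4(-1) = 4, so r = (0 ± 2)/2.
Solving: r_1 = 1, r_2 = -1.

indicial: r^2 - 1 = 0; roots r_1 = 1, r_2 = -1


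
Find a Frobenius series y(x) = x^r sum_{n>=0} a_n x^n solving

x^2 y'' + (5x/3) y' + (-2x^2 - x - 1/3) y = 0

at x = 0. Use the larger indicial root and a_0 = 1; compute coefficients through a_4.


Write in Frobenius form y'' + (p(x)/x) y' + (q(x)/x^2) y = 0:
  p(x) = 5/3,  q(x) = -2x^2 - x - 1/3.
Indicial equation: r(r-1) + (5/3) r + (-1/3) = 0 -> roots r_1 = 1/3, r_2 = -1.
Take r = r_1 = 1/3. Let y(x) = x^r sum_{n>=0} a_n x^n with a_0 = 1.
Substitute y = x^r sum a_n x^n and match x^{r+n}. The recurrence is
  D(n) a_n - 1 a_{n-1} - 2 a_{n-2} = 0,  where D(n) = (r+n)(r+n-1) + (5/3)(r+n) + (-1/3).
  a_n = [1 a_{n-1} + 2 a_{n-2}] / D(n).
Since the indicial polynomial factors as (r - r_1)(r - r_2), D(n) = (r_1 + n - r_1)(r_1 + n - r_2) = n(n + 4/3).
Evaluating step by step (a_0 = 1):
  n = 1: D(1) = 1(1 + 4/3) = 7/3; numerator = 1(1) = 1; a_1 = (1)/(7/3) = 3/7
  n = 2: D(2) = 2(2 + 4/3) = 20/3; numerator = 1(3/7) + 2(1) = 17/7; a_2 = (17/7)/(20/3) = 51/140
  n = 3: D(3) = 3(3 + 4/3) = 13; numerator = 1(51/140) + 2(3/7) = 171/140; a_3 = (171/140)/(13) = 171/1820
  n = 4: D(4) = 4(4 + 4/3) = 64/3; numerator = 1(171/1820) + 2(51/140) = 1497/1820; a_4 = (1497/1820)/(64/3) = 4491/116480

r = 1/3; a_0 = 1; a_1 = 3/7; a_2 = 51/140; a_3 = 171/1820; a_4 = 4491/116480


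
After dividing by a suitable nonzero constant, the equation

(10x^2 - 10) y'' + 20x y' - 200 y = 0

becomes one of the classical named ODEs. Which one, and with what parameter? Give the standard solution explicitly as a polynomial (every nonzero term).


All three coefficients share the factor -10; dividing through by -10 gives  (1 - x^2) y'' - 2x y' + 20 y = 0.
This matches the Legendre equation (1 - x^2) y'' - 2x y' + n(n+1) y = 0 (note the -2x y' term) with n(n+1) = 20, so n = 4; the polynomial solution is P_4(x).
With y = sum_k a_k x^k, matching x^k gives (k+2)(k+1) a_{k+2} = [k(k+1) - n(n+1)] a_k = (k - 4)(k + 5) a_k. The right side vanishes at k = 4, so the series with the parity of 4 terminates at degree 4.
Standard normalization (P_n(1) = 1): leading coefficient (2n)!/(2^n (n!)^2) = 40320/(16*576) = 35/8, so a_4 = 35/8. Work downward with a_k = (k+1)(k+2) a_{k+2} / ((k - 4)(k + 5)):
  a_2 = (3)(4)(35/8) / ((2 - 4)(2 + 5)) = (105/2)/(-14) = -15/4
  a_0 = (1)(2)(-15/4) / ((0 - 4)(0 + 5)) = (-15/2)/(-20) = 3/8
Hence P_4(x) = 35 x^4/8 - 15 x^2/4 + 3/8.

P_4(x); series = 35 x^4/8 - 15 x^2/4 + 3/8


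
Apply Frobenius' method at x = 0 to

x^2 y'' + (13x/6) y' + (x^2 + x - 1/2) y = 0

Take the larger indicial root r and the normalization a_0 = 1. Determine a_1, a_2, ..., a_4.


Write in Frobenius form y'' + (p(x)/x) y' + (q(x)/x^2) y = 0:
  p(x) = 13/6,  q(x) = x^2 + x - 1/2.
Indicial equation: r(r-1) + (13/6) r + (-1/2) = 0 -> roots r_1 = 1/3, r_2 = -3/2.
Take r = r_1 = 1/3. Let y(x) = x^r sum_{n>=0} a_n x^n with a_0 = 1.
Substitute y = x^r sum a_n x^n and match x^{r+n}. The recurrence is
  D(n) a_n + 1 a_{n-1} + 1 a_{n-2} = 0,  where D(n) = (r+n)(r+n-1) + (13/6)(r+n) + (-1/2).
  a_n = [-1 a_{n-1} - 1 a_{n-2}] / D(n).
Since the indicial polynomial factors as (r - r_1)(r - r_2), D(n) = (r_1 + n - r_1)(r_1 + n - r_2) = n(n + 11/6).
Evaluating step by step (a_0 = 1):
  n = 1: D(1) = 1(1 + 11/6) = 17/6; numerator = -1(1) = -1; a_1 = (-1)/(17/6) = -6/17
  n = 2: D(2) = 2(2 + 11/6) = 23/3; numerator = -1(-6/17) - 1(1) = -11/17; a_2 = (-11/17)/(23/3) = -33/391
  n = 3: D(3) = 3(3 + 11/6) = 29/2; numerator = -1(-33/391) - 1(-6/17) = 171/391; a_3 = (171/391)/(29/2) = 342/11339
  n = 4: D(4) = 4(4 + 11/6) = 70/3; numerator = -1(342/11339) - 1(-33/391) = 615/11339; a_4 = (615/11339)/(70/3) = 369/158746

r = 1/3; a_0 = 1; a_1 = -6/17; a_2 = -33/391; a_3 = 342/11339; a_4 = 369/158746


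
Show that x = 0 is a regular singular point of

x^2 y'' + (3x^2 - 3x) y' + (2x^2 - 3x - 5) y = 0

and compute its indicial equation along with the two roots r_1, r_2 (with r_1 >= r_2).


Divide by x^2 to reach normal form y'' + P_1(x) y' + P_2(x) y = 0 with P_1(x) = 3 - 3/x and P_2(x) = 2 - 3/x - 5/x^2.
x = 0 is a singular point because the y'-coefficient 3 - 3/x has a pole at x = 0 and the y-coefficient 2 - 3/x - 5/x^2 has a pole at x = 0.
It is a regular singular point because x P_1(x) = p(x) = 3x - 3 and x^2 P_2(x) = q(x) = 2x^2 - 3x - 5 are polynomials, hence analytic at x = 0.
p(0) = -3,  q(0) = -5.
Indicial equation: r(r-1) + p(0) r + q(0) = 0, i.e. r^2 + (p(0) - 1) r + q(0) = 0, i.e. r^2 - 4 r - 5 = 0.
Discriminant: (-4)^2 - 4(-5) = 36, so r = (4 ± 6)/2.
Solving: r_1 = 5, r_2 = -1.

indicial: r^2 - 4 r - 5 = 0; roots r_1 = 5, r_2 = -1


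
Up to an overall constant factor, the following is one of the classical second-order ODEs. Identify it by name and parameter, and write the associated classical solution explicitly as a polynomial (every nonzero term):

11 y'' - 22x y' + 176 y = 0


All three coefficients share the factor 11; dividing through by 11 gives  y'' - 2x y' + 16 y = 0.
This matches the Hermite equation y'' - 2x y' + 2n y = 0 with 2n = 16, so n = 8; the polynomial solution is H_8(x).
With y = sum_k a_k x^k, matching x^k gives (k+2)(k+1) a_{k+2} = 2(k - n) a_k = 2(k - 8) a_k. The right side vanishes at k = 8, so the series with the parity of 8 terminates at degree 8.
Standard normalization: leading coefficient of H_n is 2^n, so a_8 = 2^8 = 256. Work downward with a_k = (k+1)(k+2) a_{k+2} / (2(k - n)):
  a_6 = (7)(8)(256) / (2(6 - 8)) = 14336/(-4) = -3584
  a_4 = (5)(6)(-3584) / (2(4 - 8)) = -107520/(-8) = 13440
  a_2 = (3)(4)(13440) / (2(2 - 8)) = 161280/(-12) = -13440
  a_0 = (1)(2)(-13440) / (2(0 - 8)) = -26880/(-16) = 1680
Hence H_8(x) = 256 x^8 - 3584 x^6 + 13440 x^4 - 13440 x^2 + 1680.

H_8(x); series = 256 x^8 - 3584 x^6 + 13440 x^4 - 13440 x^2 + 1680


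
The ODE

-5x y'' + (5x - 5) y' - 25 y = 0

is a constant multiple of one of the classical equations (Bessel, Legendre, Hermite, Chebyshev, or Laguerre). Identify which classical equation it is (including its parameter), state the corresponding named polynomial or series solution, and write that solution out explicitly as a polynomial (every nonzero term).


All three coefficients share the factor -5; dividing through by -5 gives  x y'' + (1 - x) y' + 5 y = 0.
This matches the Laguerre equation x y'' + (1 - x) y' + n y = 0 with n = 5; the polynomial solution is L_5(x).
With y = sum_k a_k x^k, matching x^k gives (k+1)k a_{k+1} + (k+1) a_{k+1} - k a_k + n a_k = 0, i.e. (k+1)^2 a_{k+1} = (k - n) a_k = (k - 5) a_k. The right side vanishes at k = 5, so the series terminates at degree 5.
Standard normalization L_n(0) = 1 gives a_0 = 1. Work upward with a_{k+1} = (k - 5) a_k / (k+1)^2:
  a_1 = (0 - 5)(1) / 1^2 = -5/1 = -5
  a_2 = (1 - 5)(-5) / 2^2 = 20/4 = 5
  a_3 = (2 - 5)(5) / 3^2 = -15/9 = -5/3
  a_4 = (3 - 5)(-5/3) / 4^2 = (10/3)/16 = 5/24
  a_5 = (4 - 5)(5/24) / 5^2 = (-5/24)/25 = -1/120
Hence L_5(x) = -x^5/120 + 5 x^4/24 - 5 x^3/3 + 5 x^2 - 5 x + 1.

L_5(x); series = -x^5/120 + 5 x^4/24 - 5 x^3/3 + 5 x^2 - 5 x + 1


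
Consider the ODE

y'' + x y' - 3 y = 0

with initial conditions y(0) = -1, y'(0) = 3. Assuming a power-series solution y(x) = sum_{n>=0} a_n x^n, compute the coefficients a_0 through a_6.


Ansatz: y(x) = sum_{n>=0} a_n x^n, so y'(x) = sum_{n>=1} n a_n x^(n-1) and y''(x) = sum_{n>=2} n(n-1) a_n x^(n-2).
Substitute into P(x) y'' + Q(x) y' + R(x) y = 0 with P(x) = 1, Q(x) = x, R(x) = -3, and match powers of x.
Initial conditions: a_0 = -1, a_1 = 3.
Setting the coefficient of each power of x to zero and solving order by order (substituting the coefficients already found):
  x^0: 2 a_2 - 3 a_0 = 0  ->  2 a_2 = 3 a_0 = -3  ->  a_2 = -3/2
  x^1: 6 a_3 - 2 a_1 = 0  ->  6 a_3 = 2 a_1 = 6  ->  a_3 = 1
  x^2: 12 a_4 - a_2 = 0  ->  12 a_4 = a_2 = -3/2  ->  a_4 = -1/8
  x^3: 20 a_5 = 0  ->  a_5 = 0
  x^4: 30 a_6 + a_4 = 0  ->  30 a_6 = -a_4 = 1/8  ->  a_6 = 1/240
Truncated series: y(x) = -1 + 3 x - (3/2) x^2 + x^3 - (1/8) x^4 + (1/240) x^6 + O(x^7).

a_0 = -1; a_1 = 3; a_2 = -3/2; a_3 = 1; a_4 = -1/8; a_5 = 0; a_6 = 1/240


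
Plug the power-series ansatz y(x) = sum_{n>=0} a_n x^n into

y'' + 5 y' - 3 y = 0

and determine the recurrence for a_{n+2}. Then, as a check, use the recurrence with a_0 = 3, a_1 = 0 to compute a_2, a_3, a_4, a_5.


Substitute y = sum_n a_n x^n.
y''(x) has coefficient (n+2)(n+1) a_{n+2} at x^n;
5 y'(x) has coefficient 5 (n+1) a_{n+1} at x^n;
-3 y(x) has coefficient -3 a_n at x^n.
Matching x^n: (n+2)(n+1) a_{n+2} + 5 (n+1) a_{n+1} - 3 a_n = 0.
Thus a_{n+2} = [-5 (n+1) a_{n+1} + 3 a_n] / ((n+1)(n+2)).

Check with a_0 = 3, a_1 = 0 (apply the recurrence for n = 0, 1, 2, 3): a_0 = 3, a_1 = 0, a_2 = 9/2, a_3 = -15/2, a_4 = 21/2, a_5 = -93/8.

a_(n+2) = [-5 (n+1) a_(n+1) + 3 a_n] / ((n+1)(n+2)); check: a_0 = 3, a_1 = 0, a_2 = 9/2, a_3 = -15/2, a_4 = 21/2, a_5 = -93/8


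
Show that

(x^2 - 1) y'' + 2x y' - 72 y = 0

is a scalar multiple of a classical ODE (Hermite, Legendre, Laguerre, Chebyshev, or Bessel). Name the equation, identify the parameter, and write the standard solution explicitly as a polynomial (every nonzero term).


All three coefficients share the factor -1; dividing through by -1 gives  (1 - x^2) y'' - 2x y' + 72 y = 0.
This matches the Legendre equation (1 - x^2) y'' - 2x y' + n(n+1) y = 0 (note the -2x y' term) with n(n+1) = 72, so n = 8; the polynomial solution is P_8(x).
With y = sum_k a_k x^k, matching x^k gives (k+2)(k+1) a_{k+2} = [k(k+1) - n(n+1)] a_k = (k - 8)(k + 9) a_k. The right side vanishes at k = 8, so the series with the parity of 8 terminates at degree 8.
Standard normalization (P_n(1) = 1): leading coefficient (2n)!/(2^n (n!)^2) = 20922789888000/(256*1625702400) = 6435/128, so a_8 = 6435/128. Work downward with a_k = (k+1)(k+2) a_{k+2} / ((k - 8)(k + 9)):
  a_6 = (7)(8)(6435/128) / ((6 - 8)(6 + 9)) = (45045/16)/(-30) = -3003/32
  a_4 = (5)(6)(-3003/32) / ((4 - 8)(4 + 9)) = (-45045/16)/(-52) = 3465/64
  a_2 = (3)(4)(3465/64) / ((2 - 8)(2 + 9)) = (10395/16)/(-66) = -315/32
  a_0 = (1)(2)(-315/32) / ((0 - 8)(0 + 9)) = (-315/16)/(-72) = 35/128
Hence P_8(x) = 6435 x^8/128 - 3003 x^6/32 + 3465 x^4/64 - 315 x^2/32 + 35/128.

P_8(x); series = 6435 x^8/128 - 3003 x^6/32 + 3465 x^4/64 - 315 x^2/32 + 35/128


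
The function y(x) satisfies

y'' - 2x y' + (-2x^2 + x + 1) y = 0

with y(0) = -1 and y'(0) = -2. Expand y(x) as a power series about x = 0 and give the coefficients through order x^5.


Ansatz: y(x) = sum_{n>=0} a_n x^n, so y'(x) = sum_{n>=1} n a_n x^(n-1) and y''(x) = sum_{n>=2} n(n-1) a_n x^(n-2).
Substitute into P(x) y'' + Q(x) y' + R(x) y = 0 with P(x) = 1, Q(x) = -2x, R(x) = -2x^2 + x + 1, and match powers of x.
Initial conditions: a_0 = -1, a_1 = -2.
Setting the coefficient of each power of x to zero and solving order by order (substituting the coefficients already found):
  x^0: 2 a_2 + a_0 = 0  ->  2 a_2 = -a_0 = 1  ->  a_2 = 1/2
  x^1: 6 a_3 - a_1 + a_0 = 0  ->  6 a_3 = a_1 - a_0 = -1  ->  a_3 = -1/6
  x^2: 12 a_4 - 3 a_2 + a_1 - 2 a_0 = 0  ->  12 a_4 = 3 a_2 - a_1 + 2 a_0 = 3/2  ->  a_4 = 1/8
  x^3: 20 a_5 - 5 a_3 + a_2 - 2 a_1 = 0  ->  20 a_5 = 5 a_3 - a_2 + 2 a_1 = -16/3  ->  a_5 = -4/15
Truncated series: y(x) = -1 - 2 x + (1/2) x^2 - (1/6) x^3 + (1/8) x^4 - (4/15) x^5 + O(x^6).

a_0 = -1; a_1 = -2; a_2 = 1/2; a_3 = -1/6; a_4 = 1/8; a_5 = -4/15


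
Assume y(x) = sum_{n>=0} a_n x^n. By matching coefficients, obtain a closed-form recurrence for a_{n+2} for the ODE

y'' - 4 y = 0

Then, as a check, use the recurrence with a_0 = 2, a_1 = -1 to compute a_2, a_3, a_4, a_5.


Substitute y = sum_n a_n x^n into y'' + (const) y = 0.
y''(x) = sum_{n>=0} (n+2)(n+1) a_{n+2} x^n.
The ODE becomes sum_n [(n+2)(n+1) a_{n+2} - 4 a_n] x^n = 0.
Setting each coefficient to zero gives the recurrence:
  (n+2)(n+1) a_{n+2} - 4 a_n = 0,
  a_{n+2} = 4 / ((n+1)(n+2)) a_n.

Check with a_0 = 2, a_1 = -1 (apply the recurrence for n = 0, 1, 2, 3): a_0 = 2, a_1 = -1, a_2 = 4, a_3 = -2/3, a_4 = 4/3, a_5 = -2/15.

a_{n+2} = 4/((n+1)(n+2)) * a_n; check: a_0 = 2, a_1 = -1, a_2 = 4, a_3 = -2/3, a_4 = 4/3, a_5 = -2/15


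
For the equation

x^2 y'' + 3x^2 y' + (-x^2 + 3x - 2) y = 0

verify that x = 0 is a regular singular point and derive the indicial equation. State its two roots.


Divide by x^2 to reach normal form y'' + P_1(x) y' + P_2(x) y = 0 with P_1(x) = 3 and P_2(x) = -1 + 3/x - 2/x^2.
x = 0 is a singular point because the y-coefficient -1 + 3/x - 2/x^2 has a pole at x = 0.
It is a regular singular point because x P_1(x) = p(x) = 3x and x^2 P_2(x) = q(x) = -x^2 + 3x - 2 are polynomials, hence analytic at x = 0.
p(0) = 0,  q(0) = -2.
Indicial equation: r(r-1) + p(0) r + q(0) = 0, i.e. r^2 + (p(0) - 1) r + q(0) = 0, i.e. r^2 - 1 r - 2 = 0.
Discriminant: (-1)^2 - 4(-2) = 9, so r = (1 ± 3)/2.
Solving: r_1 = 2, r_2 = -1.

indicial: r^2 - 1 r - 2 = 0; roots r_1 = 2, r_2 = -1


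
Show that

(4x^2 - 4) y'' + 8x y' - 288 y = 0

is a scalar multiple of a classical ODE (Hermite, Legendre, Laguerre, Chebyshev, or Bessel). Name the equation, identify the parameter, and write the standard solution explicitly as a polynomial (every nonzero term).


All three coefficients share the factor -4; dividing through by -4 gives  (1 - x^2) y'' - 2x y' + 72 y = 0.
This matches the Legendre equation (1 - x^2) y'' - 2x y' + n(n+1) y = 0 (note the -2x y' term) with n(n+1) = 72, so n = 8; the polynomial solution is P_8(x).
With y = sum_k a_k x^k, matching x^k gives (k+2)(k+1) a_{k+2} = [k(k+1) - n(n+1)] a_k = (k - 8)(k + 9) a_k. The right side vanishes at k = 8, so the series with the parity of 8 terminates at degree 8.
Standard normalization (P_n(1) = 1): leading coefficient (2n)!/(2^n (n!)^2) = 20922789888000/(256*1625702400) = 6435/128, so a_8 = 6435/128. Work downward with a_k = (k+1)(k+2) a_{k+2} / ((k - 8)(k + 9)):
  a_6 = (7)(8)(6435/128) / ((6 - 8)(6 + 9)) = (45045/16)/(-30) = -3003/32
  a_4 = (5)(6)(-3003/32) / ((4 - 8)(4 + 9)) = (-45045/16)/(-52) = 3465/64
  a_2 = (3)(4)(3465/64) / ((2 - 8)(2 + 9)) = (10395/16)/(-66) = -315/32
  a_0 = (1)(2)(-315/32) / ((0 - 8)(0 + 9)) = (-315/16)/(-72) = 35/128
Hence P_8(x) = 6435 x^8/128 - 3003 x^6/32 + 3465 x^4/64 - 315 x^2/32 + 35/128.

P_8(x); series = 6435 x^8/128 - 3003 x^6/32 + 3465 x^4/64 - 315 x^2/32 + 35/128


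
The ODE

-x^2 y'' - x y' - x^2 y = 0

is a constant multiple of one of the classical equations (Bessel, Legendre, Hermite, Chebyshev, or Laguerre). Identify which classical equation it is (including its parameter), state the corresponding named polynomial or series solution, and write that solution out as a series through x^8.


All three coefficients share the factor -1; dividing through by -1 gives  x^2 y'' + x y' + x^2 y = 0.
This matches the Bessel equation x^2 y'' + x y' + (x^2 - nu^2) y = 0 with nu^2 = 0, so nu = 0; the solution bounded at x = 0 is J_0(x).
Frobenius at x = 0: indicial roots ±nu; for r = nu the recurrence k(k + 2nu) c_k = -c_{k-2} gives the standard series J_nu(x) = sum_{k>=0} (-1)^k / (k! (k+nu)!) (x/2)^(2k+nu). Evaluate the first 5 terms:
  k = 0: (-1)^0 / (0! * 0! * 2^0) x^0 = 1/(1*1*1) x^0 = (1) x^0
  k = 1: (-1)^1 / (1! * 1! * 2^2) x^2 = -1/(1*1*4) x^2 = (-1/4) x^2
  k = 2: (-1)^2 / (2! * 2! * 2^4) x^4 = 1/(2*2*16) x^4 = (1/64) x^4
  k = 3: (-1)^3 / (3! * 3! * 2^6) x^6 = -1/(6*6*64) x^6 = (-1/2304) x^6
  k = 4: (-1)^4 / (4! * 4! * 2^8) x^8 = 1/(24*24*256) x^8 = (1/147456) x^8
Hence J_0(x) = x^8/147456 - x^6/2304 + x^4/64 - x^2/4 + 1 + ....

J_0(x); series = x^8/147456 - x^6/2304 + x^4/64 - x^2/4 + 1


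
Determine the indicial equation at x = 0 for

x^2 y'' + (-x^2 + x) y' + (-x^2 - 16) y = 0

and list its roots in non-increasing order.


Divide by x^2 to reach normal form y'' + P_1(x) y' + P_2(x) y = 0 with P_1(x) = -1 + 1/x and P_2(x) = -1 - 16/x^2.
x = 0 is a singular point because the y'-coefficient -1 + 1/x has a pole at x = 0 and the y-coefficient -1 - 16/x^2 has a pole at x = 0.
It is a regular singular point because x P_1(x) = p(x) = 1 - x and x^2 P_2(x) = q(x) = -x^2 - 16 are polynomials, hence analytic at x = 0.
p(0) = 1,  q(0) = -16.
Indicial equation: r(r-1) + p(0) r + q(0) = 0, i.e. r^2 + (p(0) - 1) r + q(0) = 0, i.e. r^2 - 16 = 0.
Discriminant: (0)^2 - 4(-16) = 64, so r = (0 ± 8)/2.
Solving: r_1 = 4, r_2 = -4.

indicial: r^2 - 16 = 0; roots r_1 = 4, r_2 = -4


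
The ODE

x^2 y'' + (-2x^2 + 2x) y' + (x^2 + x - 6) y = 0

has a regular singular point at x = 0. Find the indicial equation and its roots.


Divide by x^2 to reach normal form y'' + P_1(x) y' + P_2(x) y = 0 with P_1(x) = -2 + 2/x and P_2(x) = 1 + 1/x - 6/x^2.
x = 0 is a singular point because the y'-coefficient -2 + 2/x has a pole at x = 0 and the y-coefficient 1 + 1/x - 6/x^2 has a pole at x = 0.
It is a regular singular point because x P_1(x) = p(x) = 2 - 2x and x^2 P_2(x) = q(x) = x^2 + x - 6 are polynomials, hence analytic at x = 0.
p(0) = 2,  q(0) = -6.
Indicial equation: r(r-1) + p(0) r + q(0) = 0, i.e. r^2 + (p(0) - 1) r + q(0) = 0, i.e. r^2 + 1 r - 6 = 0.
Discriminant: (1)^2 - 4(-6) = 25, so r = (-1 ± 5)/2.
Solving: r_1 = 2, r_2 = -3.

indicial: r^2 + 1 r - 6 = 0; roots r_1 = 2, r_2 = -3


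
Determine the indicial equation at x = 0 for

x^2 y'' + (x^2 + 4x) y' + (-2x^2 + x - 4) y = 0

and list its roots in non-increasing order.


Divide by x^2 to reach normal form y'' + P_1(x) y' + P_2(x) y = 0 with P_1(x) = 1 + 4/x and P_2(x) = -2 + 1/x - 4/x^2.
x = 0 is a singular point because the y'-coefficient 1 + 4/x has a pole at x = 0 and the y-coefficient -2 + 1/x - 4/x^2 has a pole at x = 0.
It is a regular singular point because x P_1(x) = p(x) = x + 4 and x^2 P_2(x) = q(x) = -2x^2 + x - 4 are polynomials, hence analytic at x = 0.
p(0) = 4,  q(0) = -4.
Indicial equation: r(r-1) + p(0) r + q(0) = 0, i.e. r^2 + (p(0) - 1) r + q(0) = 0, i.e. r^2 + 3 r - 4 = 0.
Discriminant: (3)^2 - 4(-4) = 25, so r = (-3 ± 5)/2.
Solving: r_1 = 1, r_2 = -4.

indicial: r^2 + 3 r - 4 = 0; roots r_1 = 1, r_2 = -4


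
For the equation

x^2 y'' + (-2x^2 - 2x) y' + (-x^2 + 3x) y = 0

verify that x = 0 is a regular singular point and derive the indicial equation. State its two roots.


Divide by x^2 to reach normal form y'' + P_1(x) y' + P_2(x) y = 0 with P_1(x) = -2 - 2/x and P_2(x) = -1 + 3/x.
x = 0 is a singular point because the y'-coefficient -2 - 2/x has a pole at x = 0 and the y-coefficient -1 + 3/x has a pole at x = 0.
It is a regular singular point because x P_1(x) = p(x) = -2x - 2 and x^2 P_2(x) = q(x) = -x^2 + 3x are polynomials, hence analytic at x = 0.
p(0) = -2,  q(0) = 0.
Indicial equation: r(r-1) + p(0) r + q(0) = 0, i.e. r^2 + (p(0) - 1) r + q(0) = 0, i.e. r^2 - 3 r = 0.
Discriminant: (-3)^2 - 4(0) = 9, so r = (3 ± 3)/2.
Solving: r_1 = 3, r_2 = 0.

indicial: r^2 - 3 r = 0; roots r_1 = 3, r_2 = 0


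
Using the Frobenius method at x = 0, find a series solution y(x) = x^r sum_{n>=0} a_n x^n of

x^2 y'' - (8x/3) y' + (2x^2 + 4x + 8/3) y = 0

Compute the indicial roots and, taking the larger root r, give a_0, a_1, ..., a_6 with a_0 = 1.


Write in Frobenius form y'' + (p(x)/x) y' + (q(x)/x^2) y = 0:
  p(x) = -8/3,  q(x) = 2x^2 + 4x + 8/3.
Indicial equation: r(r-1) + (-8/3) r + (8/3) = 0 -> roots r_1 = 8/3, r_2 = 1.
Take r = r_1 = 8/3. Let y(x) = x^r sum_{n>=0} a_n x^n with a_0 = 1.
Substitute y = x^r sum a_n x^n and match x^{r+n}. The recurrence is
  D(n) a_n + 4 a_{n-1} + 2 a_{n-2} = 0,  where D(n) = (r+n)(r+n-1) + (-8/3)(r+n) + (8/3).
  a_n = [-4 a_{n-1} - 2 a_{n-2}] / D(n).
Since the indicial polynomial factors as (r - r_1)(r - r_2), D(n) = (r_1 + n - r_1)(r_1 + n - r_2) = n(n + 5/3).
Evaluating step by step (a_0 = 1):
  n = 1: D(1) = 1(1 + 5/3) = 8/3; numerator = -4(1) = -4; a_1 = (-4)/(8/3) = -3/2
  n = 2: D(2) = 2(2 + 5/3) = 22/3; numerator = -4(-3/2) - 2(1) = 4; a_2 = (4)/(22/3) = 6/11
  n = 3: D(3) = 3(3 + 5/3) = 14; numerator = -4(6/11) - 2(-3/2) = 9/11; a_3 = (9/11)/(14) = 9/154
  n = 4: D(4) = 4(4 + 5/3) = 68/3; numerator = -4(9/154) - 2(6/11) = -102/77; a_4 = (-102/77)/(68/3) = -9/154
  n = 5: D(5) = 5(5 + 5/3) = 100/3; numerator = -4(-9/154) - 2(9/154) = 9/77; a_5 = (9/77)/(100/3) = 27/7700
  n = 6: D(6) = 6(6 + 5/3) = 46; numerator = -4(27/7700) - 2(-9/154) = 18/175; a_6 = (18/175)/(46) = 9/4025

r = 8/3; a_0 = 1; a_1 = -3/2; a_2 = 6/11; a_3 = 9/154; a_4 = -9/154; a_5 = 27/7700; a_6 = 9/4025


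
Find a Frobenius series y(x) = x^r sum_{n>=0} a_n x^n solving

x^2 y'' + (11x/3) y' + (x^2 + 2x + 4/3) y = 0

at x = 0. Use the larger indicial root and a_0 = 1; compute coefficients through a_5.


Write in Frobenius form y'' + (p(x)/x) y' + (q(x)/x^2) y = 0:
  p(x) = 11/3,  q(x) = x^2 + 2x + 4/3.
Indicial equation: r(r-1) + (11/3) r + (4/3) = 0 -> roots r_1 = -2/3, r_2 = -2.
Take r = r_1 = -2/3. Let y(x) = x^r sum_{n>=0} a_n x^n with a_0 = 1.
Substitute y = x^r sum a_n x^n and match x^{r+n}. The recurrence is
  D(n) a_n + 2 a_{n-1} + 1 a_{n-2} = 0,  where D(n) = (r+n)(r+n-1) + (11/3)(r+n) + (4/3).
  a_n = [-2 a_{n-1} - 1 a_{n-2}] / D(n).
Since the indicial polynomial factors as (r - r_1)(r - r_2), D(n) = (r_1 + n - r_1)(r_1 + n - r_2) = n(n + 4/3).
Evaluating step by step (a_0 = 1):
  n = 1: D(1) = 1(1 + 4/3) = 7/3; numerator = -2(1) = -2; a_1 = (-2)/(7/3) = -6/7
  n = 2: D(2) = 2(2 + 4/3) = 20/3; numerator = -2(-6/7) - 1(1) = 5/7; a_2 = (5/7)/(20/3) = 3/28
  n = 3: D(3) = 3(3 + 4/3) = 13; numerator = -2(3/28) - 1(-6/7) = 9/14; a_3 = (9/14)/(13) = 9/182
  n = 4: D(4) = 4(4 + 4/3) = 64/3; numerator = -2(9/182) - 1(3/28) = -75/364; a_4 = (-75/364)/(64/3) = -225/23296
  n = 5: D(5) = 5(5 + 4/3) = 95/3; numerator = -2(-225/23296) - 1(9/182) = -27/896; a_5 = (-27/896)/(95/3) = -81/85120

r = -2/3; a_0 = 1; a_1 = -6/7; a_2 = 3/28; a_3 = 9/182; a_4 = -225/23296; a_5 = -81/85120


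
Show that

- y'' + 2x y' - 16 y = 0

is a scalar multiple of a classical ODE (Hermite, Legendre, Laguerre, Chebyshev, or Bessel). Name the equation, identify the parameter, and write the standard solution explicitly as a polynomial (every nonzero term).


All three coefficients share the factor -1; dividing through by -1 gives  y'' - 2x y' + 16 y = 0.
This matches the Hermite equation y'' - 2x y' + 2n y = 0 with 2n = 16, so n = 8; the polynomial solution is H_8(x).
With y = sum_k a_k x^k, matching x^k gives (k+2)(k+1) a_{k+2} = 2(k - n) a_k = 2(k - 8) a_k. The right side vanishes at k = 8, so the series with the parity of 8 terminates at degree 8.
Standard normalization: leading coefficient of H_n is 2^n, so a_8 = 2^8 = 256. Work downward with a_k = (k+1)(k+2) a_{k+2} / (2(k - n)):
  a_6 = (7)(8)(256) / (2(6 - 8)) = 14336/(-4) = -3584
  a_4 = (5)(6)(-3584) / (2(4 - 8)) = -107520/(-8) = 13440
  a_2 = (3)(4)(13440) / (2(2 - 8)) = 161280/(-12) = -13440
  a_0 = (1)(2)(-13440) / (2(0 - 8)) = -26880/(-16) = 1680
Hence H_8(x) = 256 x^8 - 3584 x^6 + 13440 x^4 - 13440 x^2 + 1680.

H_8(x); series = 256 x^8 - 3584 x^6 + 13440 x^4 - 13440 x^2 + 1680


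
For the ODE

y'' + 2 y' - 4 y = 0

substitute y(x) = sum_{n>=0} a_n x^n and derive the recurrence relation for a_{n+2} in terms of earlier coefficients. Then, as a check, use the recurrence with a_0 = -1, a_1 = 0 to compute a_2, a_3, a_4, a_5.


Substitute y = sum_n a_n x^n.
y''(x) has coefficient (n+2)(n+1) a_{n+2} at x^n;
2 y'(x) has coefficient 2 (n+1) a_{n+1} at x^n;
-4 y(x) has coefficient -4 a_n at x^n.
Matching x^n: (n+2)(n+1) a_{n+2} + 2 (n+1) a_{n+1} - 4 a_n = 0.
Thus a_{n+2} = [-2 (n+1) a_{n+1} + 4 a_n] / ((n+1)(n+2)).

Check with a_0 = -1, a_1 = 0 (apply the recurrence for n = 0, 1, 2, 3): a_0 = -1, a_1 = 0, a_2 = -2, a_3 = 4/3, a_4 = -4/3, a_5 = 4/5.

a_(n+2) = [-2 (n+1) a_(n+1) + 4 a_n] / ((n+1)(n+2)); check: a_0 = -1, a_1 = 0, a_2 = -2, a_3 = 4/3, a_4 = -4/3, a_5 = 4/5


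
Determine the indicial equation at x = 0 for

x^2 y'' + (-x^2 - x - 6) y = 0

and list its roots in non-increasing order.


Divide by x^2 to reach normal form y'' + P_1(x) y' + P_2(x) y = 0 with P_1(x) = 0 and P_2(x) = -1 - 1/x - 6/x^2.
x = 0 is a singular point because the y-coefficient -1 - 1/x - 6/x^2 has a pole at x = 0.
It is a regular singular point because x P_1(x) = p(x) = 0 and x^2 P_2(x) = q(x) = -x^2 - x - 6 are polynomials, hence analytic at x = 0.
p(0) = 0,  q(0) = -6.
Indicial equation: r(r-1) + p(0) r + q(0) = 0, i.e. r^2 + (p(0) - 1) r + q(0) = 0, i.e. r^2 - 1 r - 6 = 0.
Discriminant: (-1)^2 - 4(-6) = 25, so r = (1 ± 5)/2.
Solving: r_1 = 3, r_2 = -2.

indicial: r^2 - 1 r - 6 = 0; roots r_1 = 3, r_2 = -2


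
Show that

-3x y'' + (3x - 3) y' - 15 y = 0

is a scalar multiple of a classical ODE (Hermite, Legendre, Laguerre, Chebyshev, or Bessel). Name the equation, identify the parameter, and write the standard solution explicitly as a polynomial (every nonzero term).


All three coefficients share the factor -3; dividing through by -3 gives  x y'' + (1 - x) y' + 5 y = 0.
This matches the Laguerre equation x y'' + (1 - x) y' + n y = 0 with n = 5; the polynomial solution is L_5(x).
With y = sum_k a_k x^k, matching x^k gives (k+1)k a_{k+1} + (k+1) a_{k+1} - k a_k + n a_k = 0, i.e. (k+1)^2 a_{k+1} = (k - n) a_k = (k - 5) a_k. The right side vanishes at k = 5, so the series terminates at degree 5.
Standard normalization L_n(0) = 1 gives a_0 = 1. Work upward with a_{k+1} = (k - 5) a_k / (k+1)^2:
  a_1 = (0 - 5)(1) / 1^2 = -5/1 = -5
  a_2 = (1 - 5)(-5) / 2^2 = 20/4 = 5
  a_3 = (2 - 5)(5) / 3^2 = -15/9 = -5/3
  a_4 = (3 - 5)(-5/3) / 4^2 = (10/3)/16 = 5/24
  a_5 = (4 - 5)(5/24) / 5^2 = (-5/24)/25 = -1/120
Hence L_5(x) = -x^5/120 + 5 x^4/24 - 5 x^3/3 + 5 x^2 - 5 x + 1.

L_5(x); series = -x^5/120 + 5 x^4/24 - 5 x^3/3 + 5 x^2 - 5 x + 1


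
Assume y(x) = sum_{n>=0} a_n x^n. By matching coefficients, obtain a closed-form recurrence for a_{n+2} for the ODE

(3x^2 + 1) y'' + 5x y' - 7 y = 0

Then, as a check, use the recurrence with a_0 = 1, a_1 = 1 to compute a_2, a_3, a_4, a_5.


Substitute y = sum_n a_n x^n.
(1 + 3 x^2) y'' contributes (n+2)(n+1) a_{n+2} + 3 n(n-1) a_n at x^n.
5 x y'(x) contributes 5 n a_n at x^n.
-7 y(x) contributes -7 a_n at x^n.
Matching x^n: (n+2)(n+1) a_{n+2} + (3 n(n-1) + 5 n - 7) a_n = 0.
Thus a_{n+2} = (-3 n(n-1) - 5 n + 7) / ((n+1)(n+2)) * a_n.

Check with a_0 = 1, a_1 = 1 (apply the recurrence for n = 0, 1, 2, 3): a_0 = 1, a_1 = 1, a_2 = 7/2, a_3 = 1/3, a_4 = -21/8, a_5 = -13/30.

a_(n+2) = (-3 n(n-1) - 5 n + 7) / ((n+1)(n+2)) * a_n; check: a_0 = 1, a_1 = 1, a_2 = 7/2, a_3 = 1/3, a_4 = -21/8, a_5 = -13/30


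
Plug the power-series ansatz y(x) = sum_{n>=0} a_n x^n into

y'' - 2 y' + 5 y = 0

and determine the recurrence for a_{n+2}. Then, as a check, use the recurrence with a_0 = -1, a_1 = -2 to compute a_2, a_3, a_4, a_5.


Substitute y = sum_n a_n x^n.
y''(x) has coefficient (n+2)(n+1) a_{n+2} at x^n;
-2 y'(x) has coefficient -2 (n+1) a_{n+1} at x^n;
5 y(x) has coefficient 5 a_n at x^n.
Matching x^n: (n+2)(n+1) a_{n+2} - 2 (n+1) a_{n+1} + 5 a_n = 0.
Thus a_{n+2} = [2 (n+1) a_{n+1} - 5 a_n] / ((n+1)(n+2)).

Check with a_0 = -1, a_1 = -2 (apply the recurrence for n = 0, 1, 2, 3): a_0 = -1, a_1 = -2, a_2 = 1/2, a_3 = 2, a_4 = 19/24, a_5 = -11/60.

a_(n+2) = [2 (n+1) a_(n+1) - 5 a_n] / ((n+1)(n+2)); check: a_0 = -1, a_1 = -2, a_2 = 1/2, a_3 = 2, a_4 = 19/24, a_5 = -11/60


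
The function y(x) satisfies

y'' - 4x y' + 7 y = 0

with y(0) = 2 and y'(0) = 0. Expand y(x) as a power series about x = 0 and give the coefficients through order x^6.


Ansatz: y(x) = sum_{n>=0} a_n x^n, so y'(x) = sum_{n>=1} n a_n x^(n-1) and y''(x) = sum_{n>=2} n(n-1) a_n x^(n-2).
Substitute into P(x) y'' + Q(x) y' + R(x) y = 0 with P(x) = 1, Q(x) = -4x, R(x) = 7, and match powers of x.
Initial conditions: a_0 = 2, a_1 = 0.
Setting the coefficient of each power of x to zero and solving order by order (substituting the coefficients already found):
  x^0: 2 a_2 + 7 a_0 = 0  ->  2 a_2 = -7 a_0 = -14  ->  a_2 = -7
  x^1: 6 a_3 + 3 a_1 = 0  ->  6 a_3 = -3 a_1 = 0  ->  a_3 = 0
  x^2: 12 a_4 - a_2 = 0  ->  12 a_4 = a_2 = -7  ->  a_4 = -7/12
  x^3: 20 a_5 - 5 a_3 = 0  ->  20 a_5 = 5 a_3 = 0  ->  a_5 = 0
  x^4: 30 a_6 - 9 a_4 = 0  ->  30 a_6 = 9 a_4 = -21/4  ->  a_6 = -7/40
Truncated series: y(x) = 2 - 7 x^2 - (7/12) x^4 - (7/40) x^6 + O(x^7).

a_0 = 2; a_1 = 0; a_2 = -7; a_3 = 0; a_4 = -7/12; a_5 = 0; a_6 = -7/40


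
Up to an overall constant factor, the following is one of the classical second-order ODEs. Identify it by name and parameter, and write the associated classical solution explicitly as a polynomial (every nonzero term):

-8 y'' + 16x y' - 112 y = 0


All three coefficients share the factor -8; dividing through by -8 gives  y'' - 2x y' + 14 y = 0.
This matches the Hermite equation y'' - 2x y' + 2n y = 0 with 2n = 14, so n = 7; the polynomial solution is H_7(x).
With y = sum_k a_k x^k, matching x^k gives (k+2)(k+1) a_{k+2} = 2(k - n) a_k = 2(k - 7) a_k. The right side vanishes at k = 7, so the series with the parity of 7 terminates at degree 7.
Standard normalization: leading coefficient of H_n is 2^n, so a_7 = 2^7 = 128. Work downward with a_k = (k+1)(k+2) a_{k+2} / (2(k - n)):
  a_5 = (6)(7)(128) / (2(5 - 7)) = 5376/(-4) = -1344
  a_3 = (4)(5)(-1344) / (2(3 - 7)) = -26880/(-8) = 3360
  a_1 = (2)(3)(3360) / (2(1 - 7)) = 20160/(-12) = -1680
Hence H_7(x) = 128 x^7 - 1344 x^5 + 3360 x^3 - 1680 x.

H_7(x); series = 128 x^7 - 1344 x^5 + 3360 x^3 - 1680 x


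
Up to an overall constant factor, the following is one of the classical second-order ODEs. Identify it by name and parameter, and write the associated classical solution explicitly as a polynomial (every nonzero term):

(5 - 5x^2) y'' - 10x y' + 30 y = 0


All three coefficients share the factor 5; dividing through by 5 gives  (1 - x^2) y'' - 2x y' + 6 y = 0.
This matches the Legendre equation (1 - x^2) y'' - 2x y' + n(n+1) y = 0 (note the -2x y' term) with n(n+1) = 6, so n = 2; the polynomial solution is P_2(x).
With y = sum_k a_k x^k, matching x^k gives (k+2)(k+1) a_{k+2} = [k(k+1) - n(n+1)] a_k = (k - 2)(k + 3) a_k. The right side vanishes at k = 2, so the series with the parity of 2 terminates at degree 2.
Standard normalization (P_n(1) = 1): leading coefficient (2n)!/(2^n (n!)^2) = 24/(4*4) = 3/2, so a_2 = 3/2. Work downward with a_k = (k+1)(k+2) a_{k+2} / ((k - 2)(k + 3)):
  a_0 = (1)(2)(3/2) / ((0 - 2)(0 + 3)) = 3/(-6) = -1/2
Hence P_2(x) = 3 x^2/2 - 1/2.

P_2(x); series = 3 x^2/2 - 1/2


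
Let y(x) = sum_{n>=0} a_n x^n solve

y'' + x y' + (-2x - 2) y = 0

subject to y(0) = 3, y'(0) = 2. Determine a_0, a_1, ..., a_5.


Ansatz: y(x) = sum_{n>=0} a_n x^n, so y'(x) = sum_{n>=1} n a_n x^(n-1) and y''(x) = sum_{n>=2} n(n-1) a_n x^(n-2).
Substitute into P(x) y'' + Q(x) y' + R(x) y = 0 with P(x) = 1, Q(x) = x, R(x) = -2x - 2, and match powers of x.
Initial conditions: a_0 = 3, a_1 = 2.
Setting the coefficient of each power of x to zero and solving order by order (substituting the coefficients already found):
  x^0: 2 a_2 - 2 a_0 = 0  ->  2 a_2 = 2 a_0 = 6  ->  a_2 = 3
  x^1: 6 a_3 - a_1 - 2 a_0 = 0  ->  6 a_3 = a_1 + 2 a_0 = 8  ->  a_3 = 4/3
  x^2: 12 a_4 - 2 a_1 = 0  ->  12 a_4 = 2 a_1 = 4  ->  a_4 = 1/3
  x^3: 20 a_5 + a_3 - 2 a_2 = 0  ->  20 a_5 = -a_3 + 2 a_2 = 14/3  ->  a_5 = 7/30
Truncated series: y(x) = 3 + 2 x + 3 x^2 + (4/3) x^3 + (1/3) x^4 + (7/30) x^5 + O(x^6).

a_0 = 3; a_1 = 2; a_2 = 3; a_3 = 4/3; a_4 = 1/3; a_5 = 7/30


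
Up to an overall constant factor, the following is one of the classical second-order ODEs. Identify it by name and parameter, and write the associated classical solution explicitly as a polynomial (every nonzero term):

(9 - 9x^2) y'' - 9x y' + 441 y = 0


All three coefficients share the factor 9; dividing through by 9 gives  (1 - x^2) y'' - x y' + 49 y = 0.
This matches the Chebyshev equation (1 - x^2) y'' - x y' + n^2 y = 0 (note the -x y' term, not -2x y') with n^2 = 49, so n = 7; the polynomial solution is T_7(x).
With y = sum_k a_k x^k, matching x^k gives (k+2)(k+1) a_{k+2} = (k^2 - n^2) a_k = (k - 7)(k + 7) a_k. The right side vanishes at k = 7, so the series with the parity of 7 terminates at degree 7.
Standard normalization: leading coefficient of T_n is 2^(n-1), so a_7 = 2^6 = 64. Work downward with a_k = (k+1)(k+2) a_{k+2} / ((k - 7)(k + 7)):
  a_5 = (6)(7)(64) / ((5 - 7)(5 + 7)) = 2688/(-24) = -112
  a_3 = (4)(5)(-112) / ((3 - 7)(3 + 7)) = -2240/(-40) = 56
  a_1 = (2)(3)(56) / ((1 - 7)(1 + 7)) = 336/(-48) = -7
Hence T_7(x) = 64 x^7 - 112 x^5 + 56 x^3 - 7 x.

T_7(x); series = 64 x^7 - 112 x^5 + 56 x^3 - 7 x


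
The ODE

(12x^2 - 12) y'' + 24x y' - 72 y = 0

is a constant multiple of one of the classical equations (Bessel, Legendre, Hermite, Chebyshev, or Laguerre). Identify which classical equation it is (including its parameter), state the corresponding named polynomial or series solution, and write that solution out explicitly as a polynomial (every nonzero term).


All three coefficients share the factor -12; dividing through by -12 gives  (1 - x^2) y'' - 2x y' + 6 y = 0.
This matches the Legendre equation (1 - x^2) y'' - 2x y' + n(n+1) y = 0 (note the -2x y' term) with n(n+1) = 6, so n = 2; the polynomial solution is P_2(x).
With y = sum_k a_k x^k, matching x^k gives (k+2)(k+1) a_{k+2} = [k(k+1) - n(n+1)] a_k = (k - 2)(k + 3) a_k. The right side vanishes at k = 2, so the series with the parity of 2 terminates at degree 2.
Standard normalization (P_n(1) = 1): leading coefficient (2n)!/(2^n (n!)^2) = 24/(4*4) = 3/2, so a_2 = 3/2. Work downward with a_k = (k+1)(k+2) a_{k+2} / ((k - 2)(k + 3)):
  a_0 = (1)(2)(3/2) / ((0 - 2)(0 + 3)) = 3/(-6) = -1/2
Hence P_2(x) = 3 x^2/2 - 1/2.

P_2(x); series = 3 x^2/2 - 1/2


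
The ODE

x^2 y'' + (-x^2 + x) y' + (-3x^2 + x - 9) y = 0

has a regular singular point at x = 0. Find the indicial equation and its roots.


Divide by x^2 to reach normal form y'' + P_1(x) y' + P_2(x) y = 0 with P_1(x) = -1 + 1/x and P_2(x) = -3 + 1/x - 9/x^2.
x = 0 is a singular point because the y'-coefficient -1 + 1/x has a pole at x = 0 and the y-coefficient -3 + 1/x - 9/x^2 has a pole at x = 0.
It is a regular singular point because x P_1(x) = p(x) = 1 - x and x^2 P_2(x) = q(x) = -3x^2 + x - 9 are polynomials, hence analytic at x = 0.
p(0) = 1,  q(0) = -9.
Indicial equation: r(r-1) + p(0) r + q(0) = 0, i.e. r^2 + (p(0) - 1) r + q(0) = 0, i.e. r^2 - 9 = 0.
Discriminant: (0)^2 - 4(-9) = 36, so r = (0 ± 6)/2.
Solving: r_1 = 3, r_2 = -3.

indicial: r^2 - 9 = 0; roots r_1 = 3, r_2 = -3


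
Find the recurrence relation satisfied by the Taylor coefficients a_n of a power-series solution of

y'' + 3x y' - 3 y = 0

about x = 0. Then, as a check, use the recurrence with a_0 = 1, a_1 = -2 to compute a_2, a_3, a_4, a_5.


Substitute y = sum_n a_n x^n.
y''(x) has coefficient (n+2)(n+1) a_{n+2} at x^n;
3 x y'(x) has coefficient 3 n a_n at x^n (shift);
-3 y(x) has coefficient -3 a_n at x^n.
Matching x^n: (n+2)(n+1) a_{n+2} + (3n - 3) a_n = 0.
Thus a_{n+2} = (-3n + 3) / ((n+1)(n+2)) * a_n.

Check with a_0 = 1, a_1 = -2 (apply the recurrence for n = 0, 1, 2, 3): a_0 = 1, a_1 = -2, a_2 = 3/2, a_3 = 0, a_4 = -3/8, a_5 = 0.

a_(n+2) = (-3n + 3) / ((n+1)(n+2)) * a_n; check: a_0 = 1, a_1 = -2, a_2 = 3/2, a_3 = 0, a_4 = -3/8, a_5 = 0


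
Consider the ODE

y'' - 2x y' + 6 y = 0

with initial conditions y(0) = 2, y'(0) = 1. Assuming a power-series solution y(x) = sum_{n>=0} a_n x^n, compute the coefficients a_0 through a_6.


Ansatz: y(x) = sum_{n>=0} a_n x^n, so y'(x) = sum_{n>=1} n a_n x^(n-1) and y''(x) = sum_{n>=2} n(n-1) a_n x^(n-2).
Substitute into P(x) y'' + Q(x) y' + R(x) y = 0 with P(x) = 1, Q(x) = -2x, R(x) = 6, and match powers of x.
Initial conditions: a_0 = 2, a_1 = 1.
Setting the coefficient of each power of x to zero and solving order by order (substituting the coefficients already found):
  x^0: 2 a_2 + 6 a_0 = 0  ->  2 a_2 = -6 a_0 = -12  ->  a_2 = -6
  x^1: 6 a_3 + 4 a_1 = 0  ->  6 a_3 = -4 a_1 = -4  ->  a_3 = -2/3
  x^2: 12 a_4 + 2 a_2 = 0  ->  12 a_4 = -2 a_2 = 12  ->  a_4 = 1
  x^3: 20 a_5 = 0  ->  a_5 = 0
  x^4: 30 a_6 - 2 a_4 = 0  ->  30 a_6 = 2 a_4 = 2  ->  a_6 = 1/15
Truncated series: y(x) = 2 + x - 6 x^2 - (2/3) x^3 + x^4 + (1/15) x^6 + O(x^7).

a_0 = 2; a_1 = 1; a_2 = -6; a_3 = -2/3; a_4 = 1; a_5 = 0; a_6 = 1/15
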